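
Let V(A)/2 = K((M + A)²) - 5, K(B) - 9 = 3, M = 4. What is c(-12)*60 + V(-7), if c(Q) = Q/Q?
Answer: 74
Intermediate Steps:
K(B) = 12 (K(B) = 9 + 3 = 12)
c(Q) = 1
V(A) = 14 (V(A) = 2*(12 - 5) = 2*7 = 14)
c(-12)*60 + V(-7) = 1*60 + 14 = 60 + 14 = 74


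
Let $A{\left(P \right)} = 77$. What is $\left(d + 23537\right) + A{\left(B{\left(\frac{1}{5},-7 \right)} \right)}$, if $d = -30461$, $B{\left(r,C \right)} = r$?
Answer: $-6847$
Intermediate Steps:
$\left(d + 23537\right) + A{\left(B{\left(\frac{1}{5},-7 \right)} \right)} = \left(-30461 + 23537\right) + 77 = -6924 + 77 = -6847$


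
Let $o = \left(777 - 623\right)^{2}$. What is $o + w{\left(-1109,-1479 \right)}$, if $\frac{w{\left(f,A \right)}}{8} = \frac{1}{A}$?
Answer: $\frac{35075956}{1479} \approx 23716.0$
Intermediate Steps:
$w{\left(f,A \right)} = \frac{8}{A}$
$o = 23716$ ($o = 154^{2} = 23716$)
$o + w{\left(-1109,-1479 \right)} = 23716 + \frac{8}{-1479} = 23716 + 8 \left(- \frac{1}{1479}\right) = 23716 - \frac{8}{1479} = \frac{35075956}{1479}$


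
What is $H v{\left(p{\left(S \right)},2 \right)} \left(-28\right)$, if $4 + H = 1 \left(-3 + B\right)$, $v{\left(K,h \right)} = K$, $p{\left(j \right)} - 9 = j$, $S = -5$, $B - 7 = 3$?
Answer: $-336$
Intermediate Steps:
$B = 10$ ($B = 7 + 3 = 10$)
$p{\left(j \right)} = 9 + j$
$H = 3$ ($H = -4 + 1 \left(-3 + 10\right) = -4 + 1 \cdot 7 = -4 + 7 = 3$)
$H v{\left(p{\left(S \right)},2 \right)} \left(-28\right) = 3 \left(9 - 5\right) \left(-28\right) = 3 \cdot 4 \left(-28\right) = 12 \left(-28\right) = -336$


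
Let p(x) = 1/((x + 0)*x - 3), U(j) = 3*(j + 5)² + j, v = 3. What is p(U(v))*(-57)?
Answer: -19/12674 ≈ -0.0014991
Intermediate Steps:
U(j) = j + 3*(5 + j)² (U(j) = 3*(5 + j)² + j = j + 3*(5 + j)²)
p(x) = 1/(-3 + x²) (p(x) = 1/(x*x - 3) = 1/(x² - 3) = 1/(-3 + x²))
p(U(v))*(-57) = -57/(-3 + (3 + 3*(5 + 3)²)²) = -57/(-3 + (3 + 3*8²)²) = -57/(-3 + (3 + 3*64)²) = -57/(-3 + (3 + 192)²) = -57/(-3 + 195²) = -57/(-3 + 38025) = -57/38022 = (1/38022)*(-57) = -19/12674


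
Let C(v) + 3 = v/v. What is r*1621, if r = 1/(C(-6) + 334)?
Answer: 1621/332 ≈ 4.8825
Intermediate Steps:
C(v) = -2 (C(v) = -3 + v/v = -3 + 1 = -2)
r = 1/332 (r = 1/(-2 + 334) = 1/332 ≈ 0.0030120)
r*1621 = (1/332)*1621 = 1621/332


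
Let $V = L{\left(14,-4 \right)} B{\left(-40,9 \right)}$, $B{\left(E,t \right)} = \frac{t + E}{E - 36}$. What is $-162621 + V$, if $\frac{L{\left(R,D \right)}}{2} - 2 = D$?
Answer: $- \frac{3089830}{19} \approx -1.6262 \cdot 10^{5}$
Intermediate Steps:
$L{\left(R,D \right)} = 4 + 2 D$
$B{\left(E,t \right)} = \frac{E + t}{-36 + E}$
$V = - \frac{31}{19}$ ($V = \left(4 + 2 \left(-4\right)\right) \frac{-40 + 9}{-36 - 40} = \left(4 - 8\right) \frac{1}{-76} \left(-31\right) = - 4 \left(\left(- \frac{1}{76}\right) \left(-31\right)\right) = \left(-4\right) \frac{31}{76} = - \frac{31}{19} \approx -1.6316$)
$-162621 + V = -162621 - \frac{31}{19} = - \frac{3089830}{19}$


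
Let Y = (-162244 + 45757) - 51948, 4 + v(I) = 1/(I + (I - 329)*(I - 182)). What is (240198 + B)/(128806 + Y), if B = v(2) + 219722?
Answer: -27071575593/2332642198 ≈ -11.606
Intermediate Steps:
v(I) = -4 + 1/(I + (-329 + I)*(-182 + I)) (v(I) = -4 + 1/(I + (I - 329)*(I - 182)) = -4 + 1/(I + (-329 + I)*(-182 + I)))
Y = -168435 (Y = -116487 - 51948 = -168435)
B = 12933040917/58862 (B = (-239511 - 4*2² + 2040*2)/(59878 + 2² - 510*2) + 219722 = (-239511 - 4*4 + 4080)/(59878 + 4 - 1020) + 219722 = (-239511 - 16 + 4080)/58862 + 219722 = (1/58862)*(-235447) + 219722 = -235447/58862 + 219722 = 12933040917/58862 ≈ 2.1972e+5)
(240198 + B)/(128806 + Y) = (240198 + 12933040917/58862)/(128806 - 168435) = (27071575593/58862)/(-39629) = (27071575593/58862)*(-1/39629) = -27071575593/2332642198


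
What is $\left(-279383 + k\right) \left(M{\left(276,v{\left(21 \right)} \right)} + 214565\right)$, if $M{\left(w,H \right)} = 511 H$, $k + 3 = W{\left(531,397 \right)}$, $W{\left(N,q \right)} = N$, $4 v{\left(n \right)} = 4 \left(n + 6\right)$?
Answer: $-63679885510$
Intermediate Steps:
$v{\left(n \right)} = 6 + n$ ($v{\left(n \right)} = \frac{4 \left(n + 6\right)}{4} = \frac{4 \left(6 + n\right)}{4} = \frac{24 + 4 n}{4} = 6 + n$)
$k = 528$ ($k = -3 + 531 = 528$)
$\left(-279383 + k\right) \left(M{\left(276,v{\left(21 \right)} \right)} + 214565\right) = \left(-279383 + 528\right) \left(511 \left(6 + 21\right) + 214565\right) = - 278855 \left(511 \cdot 27 + 214565\right) = - 278855 \left(13797 + 214565\right) = \left(-278855\right) 228362 = -63679885510$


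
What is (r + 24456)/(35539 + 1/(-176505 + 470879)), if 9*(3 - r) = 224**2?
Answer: 50030333170/94155818283 ≈ 0.53136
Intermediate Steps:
r = -50149/9 (r = 3 - 1/9*224**2 = 3 - 1/9*50176 = 3 - 50176/9 = -50149/9 ≈ -5572.1)
(r + 24456)/(35539 + 1/(-176505 + 470879)) = (-50149/9 + 24456)/(35539 + 1/(-176505 + 470879)) = 169955/(9*(35539 + 1/294374)) = 169955/(9*(10461757587/294374)) = (169955/9)*(294374/10461757587) = 50030333170/94155818283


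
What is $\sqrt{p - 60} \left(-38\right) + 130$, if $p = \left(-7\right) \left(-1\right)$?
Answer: $130 - 38 i \sqrt{53} \approx 130.0 - 276.64 i$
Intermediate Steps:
$p = 7$
$\sqrt{p - 60} \left(-38\right) + 130 = \sqrt{7 - 60} \left(-38\right) + 130 = \sqrt{-53} \left(-38\right) + 130 = i \sqrt{53} \left(-38\right) + 130 = - 38 i \sqrt{53} + 130 = 130 - 38 i \sqrt{53}$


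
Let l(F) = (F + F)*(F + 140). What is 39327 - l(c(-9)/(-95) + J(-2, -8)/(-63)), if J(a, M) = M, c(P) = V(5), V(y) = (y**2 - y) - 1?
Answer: 3904249117/99225 ≈ 39347.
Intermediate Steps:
V(y) = -1 + y**2 - y
c(P) = 19 (c(P) = -1 + 5**2 - 1*5 = -1 + 25 - 5 = 19)
l(F) = 2*F*(140 + F) (l(F) = (2*F)*(140 + F) = 2*F*(140 + F))
39327 - l(c(-9)/(-95) + J(-2, -8)/(-63)) = 39327 - 2*(19/(-95) - 8/(-63))*(140 + (19/(-95) - 8/(-63))) = 39327 - 2*(19*(-1/95) - 8*(-1/63))*(140 + (19*(-1/95) - 8*(-1/63))) = 39327 - 2*(-1/5 + 8/63)*(140 + (-1/5 + 8/63)) = 39327 - 2*(-23)*(140 - 23/315)/315 = 39327 - 2*(-23)*44077/(315*315) = 39327 - 1*(-2027542/99225) = 39327 + 2027542/99225 = 3904249117/99225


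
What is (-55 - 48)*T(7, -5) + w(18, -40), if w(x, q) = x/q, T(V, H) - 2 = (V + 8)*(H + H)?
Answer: 304871/20 ≈ 15244.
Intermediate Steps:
T(V, H) = 2 + 2*H*(8 + V) (T(V, H) = 2 + (V + 8)*(H + H) = 2 + (8 + V)*(2*H) = 2 + 2*H*(8 + V))
(-55 - 48)*T(7, -5) + w(18, -40) = (-55 - 48)*(2 + 16*(-5) + 2*(-5)*7) + 18/(-40) = -103*(2 - 80 - 70) + 18*(-1/40) = -103*(-148) - 9/20 = 15244 - 9/20 = 304871/20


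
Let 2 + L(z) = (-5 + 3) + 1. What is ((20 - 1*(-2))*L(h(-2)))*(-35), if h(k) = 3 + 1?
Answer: 2310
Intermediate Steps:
h(k) = 4
L(z) = -3 (L(z) = -2 + ((-5 + 3) + 1) = -2 + (-2 + 1) = -2 - 1 = -3)
((20 - 1*(-2))*L(h(-2)))*(-35) = ((20 - 1*(-2))*(-3))*(-35) = ((20 + 2)*(-3))*(-35) = (22*(-3))*(-35) = -66*(-35) = 2310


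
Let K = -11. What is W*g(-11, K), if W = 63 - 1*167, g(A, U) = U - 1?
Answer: 1248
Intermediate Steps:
g(A, U) = -1 + U
W = -104 (W = 63 - 167 = -104)
W*g(-11, K) = -104*(-1 - 11) = -104*(-12) = 1248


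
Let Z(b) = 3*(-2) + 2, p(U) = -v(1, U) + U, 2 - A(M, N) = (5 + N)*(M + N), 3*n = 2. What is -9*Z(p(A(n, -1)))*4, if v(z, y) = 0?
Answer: 144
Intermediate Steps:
n = ⅔ (n = (⅓)*2 = ⅔ ≈ 0.66667)
A(M, N) = 2 - (5 + N)*(M + N)
p(U) = U (p(U) = -1*0 + U = 0 + U = U)
Z(b) = -4 (Z(b) = -6 + 2 = -4)
-9*Z(p(A(n, -1)))*4 = -9*(-4)*4 = 36*4 = 144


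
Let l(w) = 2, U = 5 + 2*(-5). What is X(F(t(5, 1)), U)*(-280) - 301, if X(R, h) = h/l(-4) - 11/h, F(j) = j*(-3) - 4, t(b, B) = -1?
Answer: -217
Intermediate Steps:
U = -5 (U = 5 - 10 = -5)
F(j) = -4 - 3*j (F(j) = -3*j - 4 = -4 - 3*j)
X(R, h) = h/2 - 11/h
X(F(t(5, 1)), U)*(-280) - 301 = ((½)*(-5) - 11/(-5))*(-280) - 301 = (-5/2 - 11*(-⅕))*(-280) - 301 = (-5/2 + 11/5)*(-280) - 301 = -3/10*(-280) - 301 = 84 - 301 = -217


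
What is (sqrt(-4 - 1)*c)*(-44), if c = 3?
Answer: -132*I*sqrt(5) ≈ -295.16*I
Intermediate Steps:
(sqrt(-4 - 1)*c)*(-44) = (sqrt(-4 - 1)*3)*(-44) = (sqrt(-5)*3)*(-44) = ((I*sqrt(5))*3)*(-44) = (3*I*sqrt(5))*(-44) = -132*I*sqrt(5)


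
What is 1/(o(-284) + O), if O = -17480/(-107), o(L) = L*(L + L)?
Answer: 107/17277864 ≈ 6.1929e-6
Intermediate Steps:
o(L) = 2*L² (o(L) = L*(2*L) = 2*L²)
O = 17480/107 (O = -17480*(-1)/107 = -152*(-115/107) = 17480/107 ≈ 163.36)
1/(o(-284) + O) = 1/(2*(-284)² + 17480/107) = 1/(2*80656 + 17480/107) = 1/(161312 + 17480/107) = 1/(17277864/107) = 107/17277864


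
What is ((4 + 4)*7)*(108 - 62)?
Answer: 2576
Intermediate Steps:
((4 + 4)*7)*(108 - 62) = (8*7)*46 = 56*46 = 2576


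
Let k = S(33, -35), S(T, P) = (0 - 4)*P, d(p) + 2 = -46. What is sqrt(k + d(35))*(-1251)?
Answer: -2502*sqrt(23) ≈ -11999.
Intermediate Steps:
d(p) = -48 (d(p) = -2 - 46 = -48)
S(T, P) = -4*P
k = 140 (k = -4*(-35) = 140)
sqrt(k + d(35))*(-1251) = sqrt(140 - 48)*(-1251) = sqrt(92)*(-1251) = (2*sqrt(23))*(-1251) = -2502*sqrt(23)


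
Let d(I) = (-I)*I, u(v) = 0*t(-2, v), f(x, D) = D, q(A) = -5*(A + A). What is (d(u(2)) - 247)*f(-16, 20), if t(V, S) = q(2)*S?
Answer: -4940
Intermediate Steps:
q(A) = -10*A
t(V, S) = -20*S (t(V, S) = (-10*2)*S = -20*S)
u(v) = 0 (u(v) = 0*(-20*v) = 0)
d(I) = -I²
(d(u(2)) - 247)*f(-16, 20) = (-1*0² - 247)*20 = (-1*0 - 247)*20 = (0 - 247)*20 = -247*20 = -4940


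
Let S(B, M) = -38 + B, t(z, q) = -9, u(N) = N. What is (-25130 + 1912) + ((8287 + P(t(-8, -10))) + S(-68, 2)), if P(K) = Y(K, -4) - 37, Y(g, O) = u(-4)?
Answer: -15078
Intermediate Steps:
Y(g, O) = -4
P(K) = -41 (P(K) = -4 - 37 = -41)
(-25130 + 1912) + ((8287 + P(t(-8, -10))) + S(-68, 2)) = (-25130 + 1912) + ((8287 - 41) + (-38 - 68)) = -23218 + (8246 - 106) = -23218 + 8140 = -15078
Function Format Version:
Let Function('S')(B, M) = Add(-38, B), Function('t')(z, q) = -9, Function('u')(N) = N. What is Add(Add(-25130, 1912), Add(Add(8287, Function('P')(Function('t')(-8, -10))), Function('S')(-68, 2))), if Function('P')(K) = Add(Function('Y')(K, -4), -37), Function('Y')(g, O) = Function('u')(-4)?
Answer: -15078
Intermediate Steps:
Function('Y')(g, O) = -4
Function('P')(K) = -41 (Function('P')(K) = Add(-4, -37) = -41)
Add(Add(-25130, 1912), Add(Add(8287, Function('P')(Function('t')(-8, -10))), Function('S')(-68, 2))) = Add(Add(-25130, 1912), Add(Add(8287, -41), Add(-38, -68))) = Add(-23218, Add(8246, -106)) = Add(-23218, 8140) = -15078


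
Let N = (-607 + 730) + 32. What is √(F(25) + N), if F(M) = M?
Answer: 6*√5 ≈ 13.416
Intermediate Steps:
N = 155 (N = 123 + 32 = 155)
√(F(25) + N) = √(25 + 155) = √180 = 6*√5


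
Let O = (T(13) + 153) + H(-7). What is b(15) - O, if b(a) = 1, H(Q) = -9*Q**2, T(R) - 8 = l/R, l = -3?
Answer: 3656/13 ≈ 281.23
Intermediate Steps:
T(R) = 8 - 3/R
O = -3643/13 (O = ((8 - 3/13) + 153) - 9*(-7)**2 = ((8 - 3*1/13) + 153) - 9*49 = ((8 - 3/13) + 153) - 441 = (101/13 + 153) - 441 = 2090/13 - 441 = -3643/13 ≈ -280.23)
b(15) - O = 1 - 1*(-3643/13) = 1 + 3643/13 = 3656/13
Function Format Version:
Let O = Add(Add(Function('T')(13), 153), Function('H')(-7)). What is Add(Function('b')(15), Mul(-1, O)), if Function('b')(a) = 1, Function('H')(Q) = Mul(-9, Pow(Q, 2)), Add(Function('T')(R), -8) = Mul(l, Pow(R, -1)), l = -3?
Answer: Rational(3656, 13) ≈ 281.23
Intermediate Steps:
Function('T')(R) = Add(8, Mul(-3, Pow(R, -1)))
O = Rational(-3643, 13) (O = Add(Add(Add(8, Mul(-3, Pow(13, -1))), 153), Mul(-9, Pow(-7, 2))) = Add(Add(Add(8, Mul(-3, Rational(1, 13))), 153), Mul(-9, 49)) = Add(Add(Add(8, Rational(-3, 13)), 153), -441) = Add(Add(Rational(101, 13), 153), -441) = Add(Rational(2090, 13), -441) = Rational(-3643, 13) ≈ -280.23)
Add(Function('b')(15), Mul(-1, O)) = Add(1, Mul(-1, Rational(-3643, 13))) = Add(1, Rational(3643, 13)) = Rational(3656, 13)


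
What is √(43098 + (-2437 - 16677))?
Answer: 4*√1499 ≈ 154.87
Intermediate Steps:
√(43098 + (-2437 - 16677)) = √(43098 - 19114) = √23984 = 4*√1499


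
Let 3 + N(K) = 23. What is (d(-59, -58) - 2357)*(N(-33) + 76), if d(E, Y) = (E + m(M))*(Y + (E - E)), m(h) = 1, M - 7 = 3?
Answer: 96672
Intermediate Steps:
M = 10 (M = 7 + 3 = 10)
N(K) = 20 (N(K) = -3 + 23 = 20)
d(E, Y) = Y*(1 + E) (d(E, Y) = (E + 1)*(Y + (E - E)) = (1 + E)*(Y + 0) = (1 + E)*Y = Y*(1 + E))
(d(-59, -58) - 2357)*(N(-33) + 76) = (-58*(1 - 59) - 2357)*(20 + 76) = (-58*(-58) - 2357)*96 = (3364 - 2357)*96 = 1007*96 = 96672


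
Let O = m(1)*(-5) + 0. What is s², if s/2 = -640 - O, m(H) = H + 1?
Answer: 1587600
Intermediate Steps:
m(H) = 1 + H
O = -10 (O = (1 + 1)*(-5) + 0 = 2*(-5) + 0 = -10 + 0 = -10)
s = -1260 (s = 2*(-640 - 1*(-10)) = 2*(-640 + 10) = 2*(-630) = -1260)
s² = (-1260)² = 1587600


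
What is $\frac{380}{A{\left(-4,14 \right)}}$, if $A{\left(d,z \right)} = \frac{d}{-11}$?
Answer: $1045$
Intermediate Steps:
$A{\left(d,z \right)} = - \frac{d}{11}$ ($A{\left(d,z \right)} = d \left(- \frac{1}{11}\right) = - \frac{d}{11}$)
$\frac{380}{A{\left(-4,14 \right)}} = \frac{380}{\left(- \frac{1}{11}\right) \left(-4\right)} = \frac{380}{\frac{4}{11}} = 380 \cdot \frac{11}{4} = 1045$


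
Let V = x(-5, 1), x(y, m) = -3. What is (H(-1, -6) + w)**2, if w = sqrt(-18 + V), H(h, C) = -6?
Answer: (6 - I*sqrt(21))**2 ≈ 15.0 - 54.991*I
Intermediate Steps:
V = -3
w = I*sqrt(21) (w = sqrt(-18 - 3) = sqrt(-21) = I*sqrt(21) ≈ 4.5826*I)
(H(-1, -6) + w)**2 = (-6 + I*sqrt(21))**2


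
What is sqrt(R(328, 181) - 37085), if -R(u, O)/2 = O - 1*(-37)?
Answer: 3*I*sqrt(4169) ≈ 193.7*I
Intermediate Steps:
R(u, O) = -74 - 2*O (R(u, O) = -2*(O - 1*(-37)) = -2*(O + 37) = -2*(37 + O) = -74 - 2*O)
sqrt(R(328, 181) - 37085) = sqrt((-74 - 2*181) - 37085) = sqrt((-74 - 362) - 37085) = sqrt(-436 - 37085) = sqrt(-37521) = 3*I*sqrt(4169)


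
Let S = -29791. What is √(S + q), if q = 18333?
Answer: I*√11458 ≈ 107.04*I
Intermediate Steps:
√(S + q) = √(-29791 + 18333) = √(-11458) = I*√11458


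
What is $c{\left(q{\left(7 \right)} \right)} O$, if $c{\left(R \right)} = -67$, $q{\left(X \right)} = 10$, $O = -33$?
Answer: $2211$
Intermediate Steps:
$c{\left(q{\left(7 \right)} \right)} O = \left(-67\right) \left(-33\right) = 2211$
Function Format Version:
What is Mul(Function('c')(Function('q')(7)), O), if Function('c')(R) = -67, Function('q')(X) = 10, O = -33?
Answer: 2211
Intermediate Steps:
Mul(Function('c')(Function('q')(7)), O) = Mul(-67, -33) = 2211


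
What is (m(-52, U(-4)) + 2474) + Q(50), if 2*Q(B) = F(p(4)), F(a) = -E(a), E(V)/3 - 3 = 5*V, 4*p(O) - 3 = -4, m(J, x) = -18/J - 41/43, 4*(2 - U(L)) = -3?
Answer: 11049273/4472 ≈ 2470.8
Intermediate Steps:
U(L) = 11/4 (U(L) = 2 - ¼*(-3) = 2 + ¾ = 11/4)
m(J, x) = -41/43 - 18/J (m(J, x) = -18/J - 41*1/43 = -18/J - 41/43 = -41/43 - 18/J)
p(O) = -¼ (p(O) = ¾ + (¼)*(-4) = ¾ - 1 = -¼)
E(V) = 9 + 15*V (E(V) = 9 + 3*(5*V) = 9 + 15*V)
F(a) = -9 - 15*a (F(a) = -(9 + 15*a) = -9 - 15*a)
Q(B) = -21/8 (Q(B) = (-9 - 15*(-¼))/2 = (-9 + 15/4)/2 = (½)*(-21/4) = -21/8)
(m(-52, U(-4)) + 2474) + Q(50) = ((-41/43 - 18/(-52)) + 2474) - 21/8 = ((-41/43 - 18*(-1/52)) + 2474) - 21/8 = ((-41/43 + 9/26) + 2474) - 21/8 = (-679/1118 + 2474) - 21/8 = 2765253/1118 - 21/8 = 11049273/4472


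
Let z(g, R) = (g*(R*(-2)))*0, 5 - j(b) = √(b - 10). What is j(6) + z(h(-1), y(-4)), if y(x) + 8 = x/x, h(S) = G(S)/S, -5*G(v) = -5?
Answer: 5 - 2*I ≈ 5.0 - 2.0*I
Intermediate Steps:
G(v) = 1 (G(v) = -⅕*(-5) = 1)
h(S) = 1/S
y(x) = -7 (y(x) = -8 + x/x = -8 + 1 = -7)
j(b) = 5 - √(-10 + b) (j(b) = 5 - √(b - 10) = 5 - √(-10 + b))
z(g, R) = 0 (z(g, R) = (g*(-2*R))*0 = -2*R*g*0 = 0)
j(6) + z(h(-1), y(-4)) = (5 - √(-10 + 6)) + 0 = (5 - √(-4)) + 0 = (5 - 2*I) + 0 = 5 - 2*I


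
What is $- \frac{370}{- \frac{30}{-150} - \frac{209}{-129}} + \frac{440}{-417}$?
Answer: $- \frac{50016805}{244779} \approx -204.33$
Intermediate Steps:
$- \frac{370}{- \frac{30}{-150} - \frac{209}{-129}} + \frac{440}{-417} = - \frac{370}{\left(-30\right) \left(- \frac{1}{150}\right) - - \frac{209}{129}} + 440 \left(- \frac{1}{417}\right) = - \frac{370}{\frac{1}{5} + \frac{209}{129}} - \frac{440}{417} = - \frac{370}{\frac{1174}{645}} - \frac{440}{417} = \left(-370\right) \frac{645}{1174} - \frac{440}{417} = - \frac{119325}{587} - \frac{440}{417} = - \frac{50016805}{244779}$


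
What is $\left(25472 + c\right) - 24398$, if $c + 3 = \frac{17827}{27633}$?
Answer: $\frac{29612770}{27633} \approx 1071.6$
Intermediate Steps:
$c = - \frac{65072}{27633}$ ($c = -3 + \frac{17827}{27633} = - \frac{65072}{27633} \approx -2.3549$)
$\left(25472 + c\right) - 24398 = \left(25472 - \frac{65072}{27633}\right) - 24398 = \frac{703802704}{27633} - 24398 = \frac{29612770}{27633}$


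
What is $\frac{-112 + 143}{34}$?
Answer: $\frac{31}{34} \approx 0.91177$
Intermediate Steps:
$\frac{-112 + 143}{34} = \frac{1}{34} \cdot 31 = \frac{31}{34}$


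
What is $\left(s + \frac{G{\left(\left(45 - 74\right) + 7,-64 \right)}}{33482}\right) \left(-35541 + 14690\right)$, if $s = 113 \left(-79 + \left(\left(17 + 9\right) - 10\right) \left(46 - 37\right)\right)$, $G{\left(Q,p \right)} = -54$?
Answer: $- \frac{2563893547918}{16741} \approx -1.5315 \cdot 10^{8}$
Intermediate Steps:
$s = 7345$ ($s = 113 \left(-79 + \left(26 - 10\right) 9\right) = 113 \left(-79 + 16 \cdot 9\right) = 113 \left(-79 + 144\right) = 113 \cdot 65 = 7345$)
$\left(s + \frac{G{\left(\left(45 - 74\right) + 7,-64 \right)}}{33482}\right) \left(-35541 + 14690\right) = \left(7345 - \frac{54}{33482}\right) \left(-35541 + 14690\right) = \left(7345 - \frac{27}{16741}\right) \left(-20851\right) = \frac{122962618}{16741} \left(-20851\right) = - \frac{2563893547918}{16741}$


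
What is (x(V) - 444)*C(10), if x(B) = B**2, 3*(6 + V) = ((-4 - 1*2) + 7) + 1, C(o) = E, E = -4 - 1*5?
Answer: 3740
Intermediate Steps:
E = -9 (E = -4 - 5 = -9)
C(o) = -9
V = -16/3 (V = -6 + (((-4 - 1*2) + 7) + 1)/3 = -6 + (((-4 - 2) + 7) + 1)/3 = -6 + ((-6 + 7) + 1)/3 = -6 + (1 + 1)/3 = -6 + (1/3)*2 = -6 + 2/3 = -16/3 ≈ -5.3333)
(x(V) - 444)*C(10) = ((-16/3)**2 - 444)*(-9) = (256/9 - 444)*(-9) = -3740/9*(-9) = 3740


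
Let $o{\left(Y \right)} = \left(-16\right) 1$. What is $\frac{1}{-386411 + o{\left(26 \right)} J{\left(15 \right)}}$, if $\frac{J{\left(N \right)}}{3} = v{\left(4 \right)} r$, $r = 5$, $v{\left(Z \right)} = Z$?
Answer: $- \frac{1}{387371} \approx -2.5815 \cdot 10^{-6}$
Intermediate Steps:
$o{\left(Y \right)} = -16$
$J{\left(N \right)} = 60$ ($J{\left(N \right)} = 3 \cdot 4 \cdot 5 = 3 \cdot 20 = 60$)
$\frac{1}{-386411 + o{\left(26 \right)} J{\left(15 \right)}} = \frac{1}{-386411 - 960} = \frac{1}{-387371} = - \frac{1}{387371}$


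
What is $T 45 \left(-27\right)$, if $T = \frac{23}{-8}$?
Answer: $\frac{27945}{8} \approx 3493.1$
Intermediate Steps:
$T = - \frac{23}{8}$ ($T = 23 \left(- \frac{1}{8}\right) = - \frac{23}{8} \approx -2.875$)
$T 45 \left(-27\right) = \left(- \frac{23}{8}\right) 45 \left(-27\right) = \left(- \frac{1035}{8}\right) \left(-27\right) = \frac{27945}{8}$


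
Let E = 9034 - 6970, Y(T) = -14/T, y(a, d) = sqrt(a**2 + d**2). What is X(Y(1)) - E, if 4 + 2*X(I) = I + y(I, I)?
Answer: -2073 + 7*sqrt(2) ≈ -2063.1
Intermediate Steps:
X(I) = -2 + I/2 + sqrt(2)*sqrt(I**2)/2 (X(I) = -2 + (I + sqrt(I**2 + I**2))/2 = -2 + (I + sqrt(2*I**2))/2 = -2 + (I + sqrt(2)*sqrt(I**2))/2 = -2 + (I/2 + sqrt(2)*sqrt(I**2)/2) = -2 + I/2 + sqrt(2)*sqrt(I**2)/2)
E = 2064
X(Y(1)) - E = (-2 + (-14/1)/2 + sqrt(2)*sqrt((-14/1)**2)/2) - 1*2064 = (-2 + (-14*1)/2 + sqrt(2)*sqrt((-14*1)**2)/2) - 2064 = (-2 + (1/2)*(-14) + sqrt(2)*sqrt((-14)**2)/2) - 2064 = (-2 - 7 + sqrt(2)*sqrt(196)/2) - 2064 = (-2 - 7 + (1/2)*sqrt(2)*14) - 2064 = (-2 - 7 + 7*sqrt(2)) - 2064 = (-9 + 7*sqrt(2)) - 2064 = -2073 + 7*sqrt(2)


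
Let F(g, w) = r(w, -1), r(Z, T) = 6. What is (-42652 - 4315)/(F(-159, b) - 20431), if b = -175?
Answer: 46967/20425 ≈ 2.2995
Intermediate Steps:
F(g, w) = 6
(-42652 - 4315)/(F(-159, b) - 20431) = (-42652 - 4315)/(6 - 20431) = -46967/(-20425) = -46967*(-1/20425) = 46967/20425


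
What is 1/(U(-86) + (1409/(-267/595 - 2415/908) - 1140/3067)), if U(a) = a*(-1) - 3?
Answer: -5150600187/1909095840799 ≈ -0.0026979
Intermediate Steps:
U(a) = -3 - a (U(a) = -a - 3 = -3 - a)
1/(U(-86) + (1409/(-267/595 - 2415/908) - 1140/3067)) = 1/((-3 - 1*(-86)) + (1409/(-267/595 - 2415/908) - 1140/3067)) = 1/((-3 + 86) + (1409/(-267*1/595 - 2415*1/908) - 1140*1/3067)) = 1/(83 + (1409/(-267/595 - 2415/908) - 1140/3067)) = 1/(83 + (1409/(-1679361/540260) - 1140/3067)) = 1/(83 + (1409*(-540260/1679361) - 1140/3067)) = 1/(83 + (-761226340/1679361 - 1140/3067)) = 1/(83 - 2336595656320/5150600187) = 1/(-1909095840799/5150600187) = -5150600187/1909095840799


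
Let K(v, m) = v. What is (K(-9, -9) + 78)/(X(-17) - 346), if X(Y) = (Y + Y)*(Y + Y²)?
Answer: -23/3198 ≈ -0.0071920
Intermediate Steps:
X(Y) = 2*Y*(Y + Y²) (X(Y) = (2*Y)*(Y + Y²) = 2*Y*(Y + Y²))
(K(-9, -9) + 78)/(X(-17) - 346) = (-9 + 78)/(2*(-17)²*(1 - 17) - 346) = 69/(2*289*(-16) - 346) = 69/(-9248 - 346) = 69/(-9594) = 69*(-1/9594) = -23/3198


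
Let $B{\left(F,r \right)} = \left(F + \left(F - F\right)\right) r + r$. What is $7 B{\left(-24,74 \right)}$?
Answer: $-11914$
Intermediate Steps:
$B{\left(F,r \right)} = r + F r$ ($B{\left(F,r \right)} = \left(F + 0\right) r + r = F r + r = r + F r$)
$7 B{\left(-24,74 \right)} = 7 \cdot 74 \left(1 - 24\right) = 7 \cdot 74 \left(-23\right) = 7 \left(-1702\right) = -11914$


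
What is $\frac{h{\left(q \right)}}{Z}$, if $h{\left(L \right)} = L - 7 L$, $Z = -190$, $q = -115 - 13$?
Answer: $- \frac{384}{95} \approx -4.0421$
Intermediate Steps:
$q = -128$ ($q = -115 - 13 = -128$)
$h{\left(L \right)} = - 6 L$
$\frac{h{\left(q \right)}}{Z} = \frac{\left(-6\right) \left(-128\right)}{-190} = 768 \left(- \frac{1}{190}\right) = - \frac{384}{95}$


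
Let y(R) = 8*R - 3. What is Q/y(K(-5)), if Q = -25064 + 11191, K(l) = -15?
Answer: 13873/123 ≈ 112.79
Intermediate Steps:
Q = -13873
y(R) = -3 + 8*R
Q/y(K(-5)) = -13873/(-3 + 8*(-15)) = -13873/(-3 - 120) = -13873/(-123) = -13873*(-1/123) = 13873/123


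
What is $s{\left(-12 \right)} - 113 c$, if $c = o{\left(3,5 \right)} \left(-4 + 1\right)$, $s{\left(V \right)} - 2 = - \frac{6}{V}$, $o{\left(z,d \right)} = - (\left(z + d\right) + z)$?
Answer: $- \frac{7453}{2} \approx -3726.5$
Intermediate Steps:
$o{\left(z,d \right)} = - d - 2 z$ ($o{\left(z,d \right)} = - (\left(d + z\right) + z) = - (d + 2 z) = - d - 2 z$)
$s{\left(V \right)} = 2 - \frac{6}{V}$
$c = 33$ ($c = \left(\left(-1\right) 5 - 6\right) \left(-4 + 1\right) = \left(-5 - 6\right) \left(-3\right) = \left(-11\right) \left(-3\right) = 33$)
$s{\left(-12 \right)} - 113 c = \left(2 - \frac{6}{-12}\right) - 3729 = \left(2 - - \frac{1}{2}\right) - 3729 = \left(2 + \frac{1}{2}\right) - 3729 = \frac{5}{2} - 3729 = - \frac{7453}{2}$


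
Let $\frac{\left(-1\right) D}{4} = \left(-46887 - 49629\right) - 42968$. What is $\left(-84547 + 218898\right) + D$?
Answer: $692287$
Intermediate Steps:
$D = 557936$ ($D = - 4 \left(\left(-46887 - 49629\right) - 42968\right) = - 4 \left(-96516 - 42968\right) = \left(-4\right) \left(-139484\right) = 557936$)
$\left(-84547 + 218898\right) + D = \left(-84547 + 218898\right) + 557936 = 134351 + 557936 = 692287$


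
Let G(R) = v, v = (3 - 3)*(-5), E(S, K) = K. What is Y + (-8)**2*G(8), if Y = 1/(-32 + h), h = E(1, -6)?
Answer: -1/38 ≈ -0.026316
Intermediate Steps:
h = -6
v = 0 (v = 0*(-5) = 0)
G(R) = 0
Y = -1/38 (Y = 1/(-32 - 6) = 1/(-38) = -1/38 ≈ -0.026316)
Y + (-8)**2*G(8) = -1/38 + (-8)**2*0 = -1/38 + 64*0 = -1/38 + 0 = -1/38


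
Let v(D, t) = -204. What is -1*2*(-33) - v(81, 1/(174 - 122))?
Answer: 270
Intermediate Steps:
-1*2*(-33) - v(81, 1/(174 - 122)) = -1*2*(-33) - 1*(-204) = -2*(-33) + 204 = 66 + 204 = 270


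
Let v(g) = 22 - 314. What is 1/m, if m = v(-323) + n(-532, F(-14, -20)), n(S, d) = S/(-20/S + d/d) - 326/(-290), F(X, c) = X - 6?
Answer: -10005/8040023 ≈ -0.0012444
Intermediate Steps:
v(g) = -292
F(X, c) = -6 + X
n(S, d) = 163/145 + S/(1 - 20/S) (n(S, d) = S/(-20/S + 1) - 326*(-1/290) = S/(1 - 20/S) + 163/145 = 163/145 + S/(1 - 20/S))
m = -8040023/10005 (m = -292 + (-3260 + 145*(-532)² + 163*(-532))/(145*(-20 - 532)) = -292 + (1/145)*(-3260 + 145*283024 - 86716)/(-552) = -292 + (1/145)*(-1/552)*(-3260 + 41038480 - 86716) = -292 + (1/145)*(-1/552)*40948504 = -292 - 5118563/10005 = -8040023/10005 ≈ -803.60)
1/m = 1/(-8040023/10005) = -10005/8040023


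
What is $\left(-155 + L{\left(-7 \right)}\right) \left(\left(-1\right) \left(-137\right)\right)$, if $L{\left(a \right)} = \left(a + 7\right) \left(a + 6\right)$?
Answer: $-21235$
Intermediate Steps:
$L{\left(a \right)} = \left(6 + a\right) \left(7 + a\right)$ ($L{\left(a \right)} = \left(7 + a\right) \left(6 + a\right) = \left(6 + a\right) \left(7 + a\right)$)
$\left(-155 + L{\left(-7 \right)}\right) \left(\left(-1\right) \left(-137\right)\right) = \left(-155 + \left(42 + \left(-7\right)^{2} + 13 \left(-7\right)\right)\right) \left(\left(-1\right) \left(-137\right)\right) = \left(-155 + \left(42 + 49 - 91\right)\right) 137 = \left(-155 + 0\right) 137 = \left(-155\right) 137 = -21235$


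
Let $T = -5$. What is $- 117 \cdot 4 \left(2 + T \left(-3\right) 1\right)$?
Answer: $-7956$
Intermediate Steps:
$- 117 \cdot 4 \left(2 + T \left(-3\right) 1\right) = - 117 \cdot 4 \left(2 + \left(-5\right) \left(-3\right) 1\right) = - 117 \cdot 4 \left(2 + 15 \cdot 1\right) = - 117 \cdot 4 \left(2 + 15\right) = - 117 \cdot 4 \cdot 17 = \left(-117\right) 68 = -7956$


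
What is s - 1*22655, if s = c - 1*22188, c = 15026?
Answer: -29817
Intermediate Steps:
s = -7162 (s = 15026 - 1*22188 = 15026 - 22188 = -7162)
s - 1*22655 = -7162 - 1*22655 = -7162 - 22655 = -29817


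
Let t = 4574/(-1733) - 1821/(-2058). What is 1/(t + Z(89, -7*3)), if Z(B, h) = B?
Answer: 1188838/103720749 ≈ 0.011462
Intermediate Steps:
t = -2085833/1188838 (t = 4574*(-1/1733) - 1821*(-1/2058) = -4574/1733 + 607/686 = -2085833/1188838 ≈ -1.7545)
1/(t + Z(89, -7*3)) = 1/(-2085833/1188838 + 89) = 1/(103720749/1188838) = 1188838/103720749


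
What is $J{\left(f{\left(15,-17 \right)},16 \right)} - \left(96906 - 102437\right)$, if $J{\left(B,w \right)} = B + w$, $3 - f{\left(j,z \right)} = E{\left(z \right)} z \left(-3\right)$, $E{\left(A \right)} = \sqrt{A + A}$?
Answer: $5550 - 51 i \sqrt{34} \approx 5550.0 - 297.38 i$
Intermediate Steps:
$E{\left(A \right)} = \sqrt{2} \sqrt{A}$ ($E{\left(A \right)} = \sqrt{2 A} = \sqrt{2} \sqrt{A}$)
$f{\left(j,z \right)} = 3 + 3 \sqrt{2} z^{\frac{3}{2}}$ ($f{\left(j,z \right)} = 3 - \sqrt{2} \sqrt{z} z \left(-3\right) = 3 - \sqrt{2} z^{\frac{3}{2}} \left(-3\right) = 3 - - 3 \sqrt{2} z^{\frac{3}{2}} = 3 + 3 \sqrt{2} z^{\frac{3}{2}}$)
$J{\left(f{\left(15,-17 \right)},16 \right)} - \left(96906 - 102437\right) = \left(\left(3 + 3 \sqrt{2} \left(-17\right)^{\frac{3}{2}}\right) + 16\right) - \left(96906 - 102437\right) = \left(\left(3 + 3 \sqrt{2} \left(- 17 i \sqrt{17}\right)\right) + 16\right) - \left(96906 - 102437\right) = \left(\left(3 - 51 i \sqrt{34}\right) + 16\right) - \left(96906 - 102437\right) = \left(19 - 51 i \sqrt{34}\right) - -5531 = \left(19 - 51 i \sqrt{34}\right) + 5531 = 5550 - 51 i \sqrt{34}$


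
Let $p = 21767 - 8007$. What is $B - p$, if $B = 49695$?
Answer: $35935$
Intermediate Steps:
$p = 13760$ ($p = 21767 - 8007 = 13760$)
$B - p = 49695 - 13760 = 35935$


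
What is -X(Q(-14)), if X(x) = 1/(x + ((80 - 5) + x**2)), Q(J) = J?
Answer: -1/257 ≈ -0.0038911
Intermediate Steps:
X(x) = 1/(75 + x + x**2) (X(x) = 1/(x + (75 + x**2)) = 1/(75 + x + x**2))
-X(Q(-14)) = -1/(75 - 14 + (-14)**2) = -1/(75 - 14 + 196) = -1/257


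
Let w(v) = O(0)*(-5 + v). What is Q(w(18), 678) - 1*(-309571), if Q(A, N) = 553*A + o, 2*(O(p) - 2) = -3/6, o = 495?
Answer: 1290587/4 ≈ 3.2265e+5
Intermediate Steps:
O(p) = 7/4 (O(p) = 2 + (-3/6)/2 = 2 + (-3*1/6)/2 = 2 + (1/2)*(-1/2) = 2 - 1/4 = 7/4)
w(v) = -35/4 + 7*v/4 (w(v) = 7*(-5 + v)/4 = -35/4 + 7*v/4)
Q(A, N) = 495 + 553*A (Q(A, N) = 553*A + 495 = 495 + 553*A)
Q(w(18), 678) - 1*(-309571) = (495 + 553*(-35/4 + (7/4)*18)) - 1*(-309571) = (495 + 553*(-35/4 + 63/2)) + 309571 = (495 + 553*(91/4)) + 309571 = (495 + 50323/4) + 309571 = 52303/4 + 309571 = 1290587/4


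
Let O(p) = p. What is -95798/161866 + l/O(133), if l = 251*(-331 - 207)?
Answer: -10935401021/10764089 ≈ -1015.9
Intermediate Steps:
l = -135038 (l = 251*(-538) = -135038)
-95798/161866 + l/O(133) = -95798/161866 - 135038/133 = -95798*1/161866 - 135038*1/133 = -47899/80933 - 135038/133 = -10935401021/10764089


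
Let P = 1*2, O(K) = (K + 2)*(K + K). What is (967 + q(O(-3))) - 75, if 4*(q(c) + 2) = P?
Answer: 1781/2 ≈ 890.50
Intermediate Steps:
O(K) = 2*K*(2 + K) (O(K) = (2 + K)*(2*K) = 2*K*(2 + K))
P = 2
q(c) = -3/2 (q(c) = -2 + (¼)*2 = -2 + ½ = -3/2)
(967 + q(O(-3))) - 75 = (967 - 3/2) - 75 = 1931/2 - 75 = 1781/2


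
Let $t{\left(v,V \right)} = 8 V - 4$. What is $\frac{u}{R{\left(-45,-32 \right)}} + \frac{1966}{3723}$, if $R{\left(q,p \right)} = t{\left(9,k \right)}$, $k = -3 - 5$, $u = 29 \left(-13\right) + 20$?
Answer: $\frac{86047}{14892} \approx 5.7781$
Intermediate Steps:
$u = -357$ ($u = -377 + 20 = -357$)
$k = -8$
$t{\left(v,V \right)} = -4 + 8 V$
$R{\left(q,p \right)} = -68$ ($R{\left(q,p \right)} = -4 + 8 \left(-8\right) = -4 - 64 = -68$)
$\frac{u}{R{\left(-45,-32 \right)}} + \frac{1966}{3723} = - \frac{357}{-68} + \frac{1966}{3723} = \left(-357\right) \left(- \frac{1}{68}\right) + 1966 \cdot \frac{1}{3723} = \frac{21}{4} + \frac{1966}{3723} = \frac{86047}{14892}$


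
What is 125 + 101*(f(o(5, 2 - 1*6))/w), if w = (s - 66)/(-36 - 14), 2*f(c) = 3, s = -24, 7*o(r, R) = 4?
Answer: 1255/6 ≈ 209.17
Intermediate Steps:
o(r, R) = 4/7 (o(r, R) = (1/7)*4 = 4/7)
f(c) = 3/2 (f(c) = (1/2)*3 = 3/2)
w = 9/5 (w = (-24 - 66)/(-36 - 14) = -90/(-50) = -90*(-1/50) = 9/5 ≈ 1.8000)
125 + 101*(f(o(5, 2 - 1*6))/w) = 125 + 101*(3/(2*(9/5))) = 125 + 101*((3/2)*(5/9)) = 125 + 101*(5/6) = 125 + 505/6 = 1255/6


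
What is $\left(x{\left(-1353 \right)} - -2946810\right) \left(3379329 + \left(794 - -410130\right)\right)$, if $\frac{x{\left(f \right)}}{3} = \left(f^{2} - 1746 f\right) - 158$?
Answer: $58844348699781$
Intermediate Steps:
$x{\left(f \right)} = -474 - 5238 f + 3 f^{2}$ ($x{\left(f \right)} = 3 \left(\left(f^{2} - 1746 f\right) - 158\right) = 3 \left(-158 + f^{2} - 1746 f\right) = -474 - 5238 f + 3 f^{2}$)
$\left(x{\left(-1353 \right)} - -2946810\right) \left(3379329 + \left(794 - -410130\right)\right) = \left(\left(-474 - -7087014 + 3 \left(-1353\right)^{2}\right) - -2946810\right) \left(3379329 + \left(794 - -410130\right)\right) = \left(\left(-474 + 7087014 + 3 \cdot 1830609\right) + 2946810\right) \left(3379329 + \left(794 + 410130\right)\right) = \left(\left(-474 + 7087014 + 5491827\right) + 2946810\right) \left(3379329 + 410924\right) = \left(12578367 + 2946810\right) 3790253 = 15525177 \cdot 3790253 = 58844348699781$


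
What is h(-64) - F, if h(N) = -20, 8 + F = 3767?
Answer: -3779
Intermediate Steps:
F = 3759 (F = -8 + 3767 = 3759)
h(-64) - F = -20 - 1*3759 = -20 - 3759 = -3779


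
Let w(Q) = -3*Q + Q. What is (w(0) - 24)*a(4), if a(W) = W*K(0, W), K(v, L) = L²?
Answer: -1536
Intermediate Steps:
w(Q) = -2*Q
a(W) = W³ (a(W) = W*W² = W³)
(w(0) - 24)*a(4) = (-2*0 - 24)*4³ = (0 - 24)*64 = -24*64 = -1536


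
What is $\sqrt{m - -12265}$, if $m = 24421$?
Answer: $\sqrt{36686} \approx 191.54$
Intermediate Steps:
$\sqrt{m - -12265} = \sqrt{24421 - -12265} = \sqrt{24421 + 12265} = \sqrt{36686}$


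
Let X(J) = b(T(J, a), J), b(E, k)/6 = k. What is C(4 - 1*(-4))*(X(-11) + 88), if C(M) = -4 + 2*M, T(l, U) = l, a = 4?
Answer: 264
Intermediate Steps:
b(E, k) = 6*k
X(J) = 6*J
C(4 - 1*(-4))*(X(-11) + 88) = (-4 + 2*(4 - 1*(-4)))*(6*(-11) + 88) = (-4 + 2*(4 + 4))*(-66 + 88) = (-4 + 2*8)*22 = (-4 + 16)*22 = 12*22 = 264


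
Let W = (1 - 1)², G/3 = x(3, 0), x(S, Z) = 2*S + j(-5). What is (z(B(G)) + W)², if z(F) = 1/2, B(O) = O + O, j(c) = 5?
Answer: ¼ ≈ 0.25000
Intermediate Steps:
x(S, Z) = 5 + 2*S (x(S, Z) = 2*S + 5 = 5 + 2*S)
G = 33 (G = 3*(5 + 2*3) = 3*(5 + 6) = 3*11 = 33)
W = 0 (W = 0² = 0)
B(O) = 2*O
z(F) = ½
(z(B(G)) + W)² = (½ + 0)² = (½)² = ¼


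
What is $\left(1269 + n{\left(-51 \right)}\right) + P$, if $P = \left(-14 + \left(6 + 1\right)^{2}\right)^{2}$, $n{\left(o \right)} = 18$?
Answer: $2512$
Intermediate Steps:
$P = 1225$ ($P = \left(-14 + 7^{2}\right)^{2} = \left(-14 + 49\right)^{2} = 35^{2} = 1225$)
$\left(1269 + n{\left(-51 \right)}\right) + P = \left(1269 + 18\right) + 1225 = 1287 + 1225 = 2512$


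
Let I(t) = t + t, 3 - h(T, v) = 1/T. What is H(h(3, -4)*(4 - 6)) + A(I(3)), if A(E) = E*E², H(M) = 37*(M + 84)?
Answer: 9380/3 ≈ 3126.7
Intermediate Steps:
h(T, v) = 3 - 1/T
H(M) = 3108 + 37*M (H(M) = 37*(84 + M) = 3108 + 37*M)
I(t) = 2*t
A(E) = E³
H(h(3, -4)*(4 - 6)) + A(I(3)) = (3108 + 37*((3 - 1/3)*(4 - 6))) + (2*3)³ = (3108 + 37*((3 - 1*⅓)*(-2))) + 6³ = (3108 + 37*((3 - ⅓)*(-2))) + 216 = (3108 + 37*((8/3)*(-2))) + 216 = (3108 + 37*(-16/3)) + 216 = (3108 - 592/3) + 216 = 8732/3 + 216 = 9380/3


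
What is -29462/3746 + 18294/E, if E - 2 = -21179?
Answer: -115407683/13221507 ≈ -8.7288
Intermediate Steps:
E = -21177 (E = 2 - 21179 = -21177)
-29462/3746 + 18294/E = -29462/3746 + 18294/(-21177) = -29462*1/3746 + 18294*(-1/21177) = -14731/1873 - 6098/7059 = -115407683/13221507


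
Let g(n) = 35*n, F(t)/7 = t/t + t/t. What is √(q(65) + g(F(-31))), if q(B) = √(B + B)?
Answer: √(490 + √130) ≈ 22.392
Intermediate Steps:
F(t) = 14 (F(t) = 7*(t/t + t/t) = 7*(1 + 1) = 7*2 = 14)
q(B) = √2*√B (q(B) = √(2*B) = √2*√B)
√(q(65) + g(F(-31))) = √(√2*√65 + 35*14) = √(√130 + 490) = √(490 + √130)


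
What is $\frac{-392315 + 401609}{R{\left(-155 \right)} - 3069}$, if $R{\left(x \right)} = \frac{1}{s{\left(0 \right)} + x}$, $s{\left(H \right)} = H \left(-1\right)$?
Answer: $- \frac{720285}{237848} \approx -3.0283$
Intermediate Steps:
$s{\left(H \right)} = - H$
$R{\left(x \right)} = \frac{1}{x}$ ($R{\left(x \right)} = \frac{1}{\left(-1\right) 0 + x} = \frac{1}{0 + x} = \frac{1}{x}$)
$\frac{-392315 + 401609}{R{\left(-155 \right)} - 3069} = \frac{-392315 + 401609}{\frac{1}{-155} - 3069} = \frac{9294}{- \frac{1}{155} - 3069} = \frac{9294}{- \frac{475696}{155}} = 9294 \left(- \frac{155}{475696}\right) = - \frac{720285}{237848}$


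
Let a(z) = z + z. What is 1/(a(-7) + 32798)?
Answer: 1/32784 ≈ 3.0503e-5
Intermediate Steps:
a(z) = 2*z
1/(a(-7) + 32798) = 1/(2*(-7) + 32798) = 1/(-14 + 32798) = 1/32784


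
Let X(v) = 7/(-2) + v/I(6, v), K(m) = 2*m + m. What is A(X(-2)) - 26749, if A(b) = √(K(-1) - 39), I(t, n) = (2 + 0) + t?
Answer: -26749 + I*√42 ≈ -26749.0 + 6.4807*I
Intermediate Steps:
I(t, n) = 2 + t
K(m) = 3*m
X(v) = -7/2 + v/8 (X(v) = 7/(-2) + v/(2 + 6) = 7*(-½) + v/8 = -7/2 + v*(⅛) = -7/2 + v/8)
A(b) = I*√42 (A(b) = √(3*(-1) - 39) = √(-3 - 39) = √(-42) = I*√42)
A(X(-2)) - 26749 = I*√42 - 26749 = -26749 + I*√42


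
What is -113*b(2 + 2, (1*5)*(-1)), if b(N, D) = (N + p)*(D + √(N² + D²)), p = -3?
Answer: 565 - 113*√41 ≈ -158.55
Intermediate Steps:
b(N, D) = (-3 + N)*(D + √(D² + N²)) (b(N, D) = (N - 3)*(D + √(N² + D²)) = (-3 + N)*(D + √(D² + N²)))
-113*b(2 + 2, (1*5)*(-1)) = -113*(-3*1*5*(-1) - 3*√(((1*5)*(-1))² + (2 + 2)²) + ((1*5)*(-1))*(2 + 2) + (2 + 2)*√(((1*5)*(-1))² + (2 + 2)²)) = -113*(-15*(-1) - 3*√((5*(-1))² + 4²) + (5*(-1))*4 + 4*√((5*(-1))² + 4²)) = -113*(-3*(-5) - 3*√((-5)² + 16) - 5*4 + 4*√((-5)² + 16)) = -113*(15 - 3*√(25 + 16) - 20 + 4*√(25 + 16)) = -113*(15 - 3*√41 - 20 + 4*√41) = -113*(-5 + √41) = 565 - 113*√41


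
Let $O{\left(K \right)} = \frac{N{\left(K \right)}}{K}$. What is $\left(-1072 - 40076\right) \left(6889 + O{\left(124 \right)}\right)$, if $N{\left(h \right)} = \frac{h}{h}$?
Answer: $- \frac{8787536019}{31} \approx -2.8347 \cdot 10^{8}$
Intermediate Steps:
$N{\left(h \right)} = 1$
$O{\left(K \right)} = \frac{1}{K}$ ($O{\left(K \right)} = 1 \frac{1}{K} = \frac{1}{K}$)
$\left(-1072 - 40076\right) \left(6889 + O{\left(124 \right)}\right) = \left(-1072 - 40076\right) \left(6889 + \frac{1}{124}\right) = - 41148 \left(6889 + \frac{1}{124}\right) = \left(-41148\right) \frac{854237}{124} = - \frac{8787536019}{31}$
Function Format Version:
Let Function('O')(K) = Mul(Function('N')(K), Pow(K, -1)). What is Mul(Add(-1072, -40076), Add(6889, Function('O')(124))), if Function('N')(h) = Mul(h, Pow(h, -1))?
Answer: Rational(-8787536019, 31) ≈ -2.8347e+8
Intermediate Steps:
Function('N')(h) = 1
Function('O')(K) = Pow(K, -1) (Function('O')(K) = Mul(1, Pow(K, -1)) = Pow(K, -1))
Mul(Add(-1072, -40076), Add(6889, Function('O')(124))) = Mul(Add(-1072, -40076), Add(6889, Pow(124, -1))) = Mul(-41148, Add(6889, Rational(1, 124))) = Mul(-41148, Rational(854237, 124)) = Rational(-8787536019, 31)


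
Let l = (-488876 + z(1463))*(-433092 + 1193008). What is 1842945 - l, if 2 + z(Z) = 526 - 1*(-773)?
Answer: 370520926309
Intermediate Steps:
z(Z) = 1297 (z(Z) = -2 + (526 - 1*(-773)) = -2 + (526 + 773) = -2 + 1299 = 1297)
l = -370519083364 (l = (-488876 + 1297)*(-433092 + 1193008) = -487579*759916 = -370519083364)
1842945 - l = 1842945 - 1*(-370519083364) = 1842945 + 370519083364 = 370520926309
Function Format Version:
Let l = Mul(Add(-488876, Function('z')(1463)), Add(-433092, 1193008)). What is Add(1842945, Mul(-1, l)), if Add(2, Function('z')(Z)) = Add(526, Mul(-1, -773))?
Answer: 370520926309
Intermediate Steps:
Function('z')(Z) = 1297 (Function('z')(Z) = Add(-2, Add(526, Mul(-1, -773))) = Add(-2, Add(526, 773)) = Add(-2, 1299) = 1297)
l = -370519083364 (l = Mul(Add(-488876, 1297), Add(-433092, 1193008)) = Mul(-487579, 759916) = -370519083364)
Add(1842945, Mul(-1, l)) = Add(1842945, Mul(-1, -370519083364)) = Add(1842945, 370519083364) = 370520926309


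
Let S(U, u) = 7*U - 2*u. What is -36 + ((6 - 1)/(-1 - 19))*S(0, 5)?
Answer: -67/2 ≈ -33.500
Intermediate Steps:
S(U, u) = -2*u + 7*U
-36 + ((6 - 1)/(-1 - 19))*S(0, 5) = -36 + ((6 - 1)/(-1 - 19))*(-2*5 + 7*0) = -36 + (5/(-20))*(-10 + 0) = -36 + (5*(-1/20))*(-10) = -36 - 1/4*(-10) = -36 + 5/2 = -67/2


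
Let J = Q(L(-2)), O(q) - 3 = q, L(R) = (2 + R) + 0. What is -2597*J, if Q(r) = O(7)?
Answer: -25970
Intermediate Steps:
L(R) = 2 + R
O(q) = 3 + q
Q(r) = 10 (Q(r) = 3 + 7 = 10)
J = 10
-2597*J = -2597*10 = -25970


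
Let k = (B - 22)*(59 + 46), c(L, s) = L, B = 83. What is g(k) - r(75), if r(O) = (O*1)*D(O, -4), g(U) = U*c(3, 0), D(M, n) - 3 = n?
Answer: 19290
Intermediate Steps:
D(M, n) = 3 + n
k = 6405 (k = (83 - 22)*(59 + 46) = 61*105 = 6405)
g(U) = 3*U (g(U) = U*3 = 3*U)
r(O) = -O (r(O) = (O*1)*(3 - 4) = O*(-1) = -O)
g(k) - r(75) = 3*6405 - (-1)*75 = 19215 - 1*(-75) = 19215 + 75 = 19290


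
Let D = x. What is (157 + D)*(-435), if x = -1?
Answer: -67860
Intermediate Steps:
D = -1
(157 + D)*(-435) = (157 - 1)*(-435) = 156*(-435) = -67860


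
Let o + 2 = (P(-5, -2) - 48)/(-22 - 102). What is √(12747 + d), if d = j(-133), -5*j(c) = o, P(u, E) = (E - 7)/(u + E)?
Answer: √60025877065/2170 ≈ 112.90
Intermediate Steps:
P(u, E) = (-7 + E)/(E + u)
o = -1409/868 (o = -2 + ((-7 - 2)/(-2 - 5) - 48)/(-22 - 102) = -2 + (-9/(-7) - 48)/(-124) = -2 + (-⅐*(-9) - 48)*(-1/124) = -2 + (9/7 - 48)*(-1/124) = -2 - 327/7*(-1/124) = -2 + 327/868 = -1409/868 ≈ -1.6233)
j(c) = 1409/4340 (j(c) = -⅕*(-1409/868) = 1409/4340)
d = 1409/4340 ≈ 0.32465
√(12747 + d) = √(12747 + 1409/4340) = √(55323389/4340) = √60025877065/2170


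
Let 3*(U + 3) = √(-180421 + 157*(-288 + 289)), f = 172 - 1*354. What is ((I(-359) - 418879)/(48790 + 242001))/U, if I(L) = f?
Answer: 3771549/17480900965 + 838122*I*√45066/17480900965 ≈ 0.00021575 + 0.010178*I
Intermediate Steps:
f = -182 (f = 172 - 354 = -182)
I(L) = -182
U = -3 + 2*I*√45066/3 (U = -3 + √(-180421 + 157*(-288 + 289))/3 = -3 + √(-180421 + 157*1)/3 = -3 + √(-180421 + 157)/3 = -3 + √(-180264)/3 = -3 + (2*I*√45066)/3 = -3 + 2*I*√45066/3 ≈ -3.0 + 141.53*I)
((I(-359) - 418879)/(48790 + 242001))/U = ((-182 - 418879)/(48790 + 242001))/(-3 + 2*I*√45066/3) = (-419061/290791)/(-3 + 2*I*√45066/3) = (-419061*1/290791)/(-3 + 2*I*√45066/3) = -419061/(290791*(-3 + 2*I*√45066/3))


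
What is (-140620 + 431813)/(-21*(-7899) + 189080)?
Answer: 291193/354959 ≈ 0.82036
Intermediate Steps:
(-140620 + 431813)/(-21*(-7899) + 189080) = 291193/(165879 + 189080) = 291193/354959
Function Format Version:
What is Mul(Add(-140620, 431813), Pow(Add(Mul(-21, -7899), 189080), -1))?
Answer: Rational(291193, 354959) ≈ 0.82036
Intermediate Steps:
Mul(Add(-140620, 431813), Pow(Add(Mul(-21, -7899), 189080), -1)) = Mul(291193, Pow(Add(165879, 189080), -1)) = Mul(291193, Pow(354959, -1)) = Mul(291193, Rational(1, 354959)) = Rational(291193, 354959)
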